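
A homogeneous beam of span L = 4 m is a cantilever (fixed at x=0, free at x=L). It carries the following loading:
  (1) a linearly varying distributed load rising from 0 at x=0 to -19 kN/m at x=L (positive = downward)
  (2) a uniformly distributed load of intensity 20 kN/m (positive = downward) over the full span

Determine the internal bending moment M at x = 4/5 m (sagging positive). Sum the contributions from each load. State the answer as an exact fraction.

M(4/5) = -11648/375 kN·m

Load 1 — triangular load w₀=-19 kN/m (0→w₀ over full span):
  M_1 = w₀Lx/2 - w₀L²/3 - w₀x³/(6L) = (-19)·4·(4/5)/2 - (-19)·4²/3 - (-19)·(4/5)³/(6·4) = 26752/375 kN·m
Load 2 — uniform load w=20 kN/m over full span:
  M_2 = -w(L-x)²/2 = -20·(4-(4/5))²/2 = -512/5 kN·m
Superposition: M = Σ M_i = -11648/375 kN·m ≈ -31.061333 kN·m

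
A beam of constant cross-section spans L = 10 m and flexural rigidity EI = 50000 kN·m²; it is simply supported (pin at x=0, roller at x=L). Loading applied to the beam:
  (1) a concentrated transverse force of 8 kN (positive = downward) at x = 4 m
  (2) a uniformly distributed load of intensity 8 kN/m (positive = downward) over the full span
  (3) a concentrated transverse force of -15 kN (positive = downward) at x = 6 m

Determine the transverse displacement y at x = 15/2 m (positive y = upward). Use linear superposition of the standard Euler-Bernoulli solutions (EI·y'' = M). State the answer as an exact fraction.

y(15/2) = -15103/1200000 m

Load 1 — point force P=8 kN at a=4 m (b=L-a=6):
  y_1 = -Pa(L-x)(2Lx-a²-x²)/(6LEI)  [x>a] = -8·4·(10-(15/2))·(2·10·(15/2)-4²-(15/2)²)/(6·10·50000) = -311/150000 m
Load 2 — uniform load w=8 kN/m over full span:
  y_2 = -wx(L³-2Lx²+x³)/(24EI) = -8·(15/2)·(10³-2·10·(15/2)²+(15/2)³)/(24·50000) = -19/1280 m
Load 3 — point force P=-15 kN at a=6 m (b=L-a=4):
  y_3 = -Pa(L-x)(2Lx-a²-x²)/(6LEI)  [x>a] = -(-15)·6·(10-(15/2))·(2·10·(15/2)-6²-(15/2)²)/(6·10·50000) = 693/160000 m
Superposition: y = Σ y_i = -15103/1200000 m ≈ -0.012586 m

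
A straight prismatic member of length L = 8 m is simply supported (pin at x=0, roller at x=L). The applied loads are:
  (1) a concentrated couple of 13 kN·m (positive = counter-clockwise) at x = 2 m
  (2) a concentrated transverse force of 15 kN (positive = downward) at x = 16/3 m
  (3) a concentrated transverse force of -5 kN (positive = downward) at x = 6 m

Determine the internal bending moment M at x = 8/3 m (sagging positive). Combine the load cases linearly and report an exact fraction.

M(8/3) = 4/3 kN·m

Load 1 — applied couple M₀=13 kN·m at a=2 m (b=L-a=6):
  M_1 = M₀x/L - M₀  [x>a] = 13·(8/3)/8 - 13 = -26/3 kN·m
Load 2 — point force P=15 kN at a=16/3 m (b=L-a=8/3):
  M_2 = Pbx/L  [x≤a] = 15·(8/3)·(8/3)/8 = 40/3 kN·m
Load 3 — point force P=-5 kN at a=6 m (b=L-a=2):
  M_3 = Pbx/L  [x≤a] = (-5)·2·(8/3)/8 = -10/3 kN·m
Superposition: M = Σ M_i = 4/3 kN·m ≈ 1.333333 kN·m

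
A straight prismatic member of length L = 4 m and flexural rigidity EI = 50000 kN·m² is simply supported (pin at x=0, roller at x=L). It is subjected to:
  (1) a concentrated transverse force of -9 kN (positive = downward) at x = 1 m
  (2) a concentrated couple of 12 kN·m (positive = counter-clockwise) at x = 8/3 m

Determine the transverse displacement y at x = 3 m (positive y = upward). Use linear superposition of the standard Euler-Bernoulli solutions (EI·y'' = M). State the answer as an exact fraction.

y(3) = 1/24000 m

Load 1 — point force P=-9 kN at a=1 m (b=L-a=3):
  y_1 = -Pa(L-x)(2Lx-a²-x²)/(6LEI)  [x>a] = -(-9)·1·(4-3)·(2·4·3-1²-3²)/(6·4·50000) = 21/200000 m
Load 2 — applied couple M₀=12 kN·m at a=8/3 m (b=L-a=4/3):
  y_2 = (M₀x³/(6L)-M₀(x-a)²/2+C₁x)/EI  [x>a] with C₁=M₀(3b²-L²)/(6L)=-16/3 = (12·3³/(6·4)-12·(3-(8/3))²/2+(-16/3)·3)/50000 = -19/300000 m
Superposition: y = Σ y_i = 1/24000 m ≈ 0.000042 m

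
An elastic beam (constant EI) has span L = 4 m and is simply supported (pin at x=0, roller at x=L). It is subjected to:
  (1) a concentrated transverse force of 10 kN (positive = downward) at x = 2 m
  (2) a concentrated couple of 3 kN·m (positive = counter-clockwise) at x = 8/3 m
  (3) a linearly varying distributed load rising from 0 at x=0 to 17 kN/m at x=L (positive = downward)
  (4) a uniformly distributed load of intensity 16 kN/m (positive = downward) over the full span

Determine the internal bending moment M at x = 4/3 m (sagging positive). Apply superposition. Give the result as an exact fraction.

M(4/3) = 4013/81 kN·m

Load 1 — point force P=10 kN at a=2 m (b=L-a=2):
  M_1 = Pbx/L  [x≤a] = 10·2·(4/3)/4 = 20/3 kN·m
Load 2 — applied couple M₀=3 kN·m at a=8/3 m (b=L-a=4/3):
  M_2 = M₀x/L  [x≤a] = 3·(4/3)/4 = 1 kN·m
Load 3 — triangular load w₀=17 kN/m (0→w₀ over full span):
  M_3 = w₀Lx/6 - w₀x³/(6L) = 17·4·(4/3)/6 - 17·(4/3)³/(6·4) = 1088/81 kN·m
Load 4 — uniform load w=16 kN/m over full span:
  M_4 = wx(L-x)/2 = 16·(4/3)·(4-(4/3))/2 = 256/9 kN·m
Superposition: M = Σ M_i = 4013/81 kN·m ≈ 49.543210 kN·m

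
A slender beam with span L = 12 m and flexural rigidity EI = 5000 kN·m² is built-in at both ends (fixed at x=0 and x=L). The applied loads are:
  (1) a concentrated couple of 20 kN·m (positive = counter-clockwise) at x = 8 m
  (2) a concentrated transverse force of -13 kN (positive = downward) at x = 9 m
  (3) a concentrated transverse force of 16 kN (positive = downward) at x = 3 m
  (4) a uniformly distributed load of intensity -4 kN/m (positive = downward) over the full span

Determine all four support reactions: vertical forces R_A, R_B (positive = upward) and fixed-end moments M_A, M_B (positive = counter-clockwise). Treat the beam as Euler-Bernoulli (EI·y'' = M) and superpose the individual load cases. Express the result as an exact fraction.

R_A = -2969/288 kN, M_A = -1039/48 kN·m, R_B = -9991/288 kN, M_B = 975/16 kN·m

Load 1 — applied couple M₀=20 kN·m at a=8 m (b=L-a=4):
  R_A = 6M₀ab/L³ = 6·20·8·4/12³ = 20/9 kN
  M_A = M₀b(2a-b)/L² = 20·4·(2·8-4)/12² = 20/3 kN·m
  R_B = -6M₀ab/L³ = -6·20·8·4/12³ = -20/9 kN
  M_B = M₀a(2b-a)/L² = 20·8·(2·4-8)/12² = 0 kN·m
Load 2 — point force P=-13 kN at a=9 m (b=L-a=3):
  R_A = Pb²(3a+b)/L³ = (-13)·3²·(3·9+3)/12³ = -65/32 kN
  M_A = Pab²/L² = (-13)·9·3²/12² = -117/16 kN·m
  R_B = Pa²(a+3b)/L³ = (-13)·9²·(9+3·3)/12³ = -351/32 kN
  M_B = -Pa²b/L² = -(-13)·9²·3/12² = 351/16 kN·m
Load 3 — point force P=16 kN at a=3 m (b=L-a=9):
  R_A = Pb²(3a+b)/L³ = 16·9²·(3·3+9)/12³ = 27/2 kN
  M_A = Pab²/L² = 16·3·9²/12² = 27 kN·m
  R_B = Pa²(a+3b)/L³ = 16·3²·(3+3·9)/12³ = 5/2 kN
  M_B = -Pa²b/L² = -16·3²·9/12² = -9 kN·m
Load 4 — uniform load w=-4 kN/m over full span:
  R_A = wL/2 = (-4)·12/2 = -24 kN
  M_A = wL²/12 = (-4)·12²/12 = -48 kN·m
  R_B = wL/2 = (-4)·12/2 = -24 kN
  M_B = -wL²/12 = -(-4)·12²/12 = 48 kN·m
Superposition: R_A = -2969/288 kN, M_A = -1039/48 kN·m, R_B = -9991/288 kN, M_B = 975/16 kN·m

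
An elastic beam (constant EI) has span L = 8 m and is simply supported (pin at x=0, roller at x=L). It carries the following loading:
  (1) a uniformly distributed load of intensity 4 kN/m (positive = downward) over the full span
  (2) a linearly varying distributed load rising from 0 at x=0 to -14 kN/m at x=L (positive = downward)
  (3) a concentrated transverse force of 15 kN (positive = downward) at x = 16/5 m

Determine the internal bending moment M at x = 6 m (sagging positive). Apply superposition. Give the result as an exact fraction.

Load 1 — uniform load w=4 kN/m over full span:
  M_1 = wx(L-x)/2 = 4·6·(8-6)/2 = 24 kN·m
Load 2 — triangular load w₀=-14 kN/m (0→w₀ over full span):
  M_2 = w₀Lx/6 - w₀x³/(6L) = (-14)·8·6/6 - (-14)·6³/(6·8) = -49 kN·m
Load 3 — point force P=15 kN at a=16/5 m (b=L-a=24/5):
  M_3 = Pa(L-x)/L  [x>a] = 15·(16/5)·(8-6)/8 = 12 kN·m
Superposition: M = Σ M_i = -13 kN·m ≈ -13.000000 kN·m

M(6) = -13 kN·m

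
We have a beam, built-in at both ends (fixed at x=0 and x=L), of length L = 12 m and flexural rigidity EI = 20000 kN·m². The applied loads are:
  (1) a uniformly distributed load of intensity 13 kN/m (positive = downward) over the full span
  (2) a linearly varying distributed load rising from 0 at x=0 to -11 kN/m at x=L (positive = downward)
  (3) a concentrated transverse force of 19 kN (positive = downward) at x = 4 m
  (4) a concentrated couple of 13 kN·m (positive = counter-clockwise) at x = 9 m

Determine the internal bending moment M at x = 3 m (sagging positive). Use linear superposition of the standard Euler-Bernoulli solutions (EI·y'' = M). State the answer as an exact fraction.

M(3) = 36091/1440 kN·m

Load 1 — uniform load w=13 kN/m over full span:
  M_1 = wLx/2 - wL²/12 - wx²/2 = 13·12·3/2 - 13·12²/12 - 13·3²/2 = 39/2 kN·m
Load 2 — triangular load w₀=-11 kN/m (0→w₀ over full span):
  M_2 = 3w₀Lx/20 - w₀L²/30 - w₀x³/(6L) = 3·(-11)·12·3/20 - (-11)·12²/30 - (-11)·3³/(6·12) = -99/40 kN·m
Load 3 — point force P=19 kN at a=4 m (b=L-a=8):
  M_3 = Pb²(3a+b)x/L³ - Pab²/L²  [x≤a] = 19·8²·(3·4+8)·3/12³ - 19·4·8²/12² = 76/9 kN·m
Load 4 — applied couple M₀=13 kN·m at a=9 m (b=L-a=3):
  M_4 = R_Ax - M_A  [x≤a] with R_A=39/32, M_A=65/16 = (39/32)·3 - (65/16) = -13/32 kN·m
Superposition: M = Σ M_i = 36091/1440 kN·m ≈ 25.063194 kN·m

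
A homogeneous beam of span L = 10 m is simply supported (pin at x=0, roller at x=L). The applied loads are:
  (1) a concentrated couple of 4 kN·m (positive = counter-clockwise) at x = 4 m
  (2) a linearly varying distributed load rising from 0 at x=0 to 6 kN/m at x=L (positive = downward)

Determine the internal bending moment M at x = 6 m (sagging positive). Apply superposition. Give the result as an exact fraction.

Load 1 — applied couple M₀=4 kN·m at a=4 m (b=L-a=6):
  M_1 = M₀x/L - M₀  [x>a] = 4·6/10 - 4 = -8/5 kN·m
Load 2 — triangular load w₀=6 kN/m (0→w₀ over full span):
  M_2 = w₀Lx/6 - w₀x³/(6L) = 6·10·6/6 - 6·6³/(6·10) = 192/5 kN·m
Superposition: M = Σ M_i = 184/5 kN·m ≈ 36.800000 kN·m

M(6) = 184/5 kN·m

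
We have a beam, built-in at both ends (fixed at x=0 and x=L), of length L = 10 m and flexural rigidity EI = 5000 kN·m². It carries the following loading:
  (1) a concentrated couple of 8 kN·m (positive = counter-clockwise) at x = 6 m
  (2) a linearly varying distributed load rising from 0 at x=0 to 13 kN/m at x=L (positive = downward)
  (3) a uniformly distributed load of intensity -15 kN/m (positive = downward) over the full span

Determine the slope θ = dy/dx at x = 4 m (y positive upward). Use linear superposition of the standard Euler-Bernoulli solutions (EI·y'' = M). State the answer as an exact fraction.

θ(4) = 434/78125 rad

Load 1 — applied couple M₀=8 kN·m at a=6 m (b=L-a=4):
  θ_1 = (R_Ax²/2 - M_Ax)/EI  [x≤a] with R_A=144/125, M_A=64/25 = ((144/125)·4²/2 - (64/25)·4)/5000 = -16/78125 rad
Load 2 — triangular load w₀=13 kN/m (0→w₀ over full span):
  θ_2 = -w₀(2x(L-x)(L-2x)(x+2L)+x²(L-x)²)/(120LEI) = -13·(2·4·(10-4)·(10-2·4)·(4+2·10)+4²·(10-4)²)/(120·10·5000) = -39/6250 rad
Load 3 — uniform load w=-15 kN/m over full span:
  θ_3 = -wx(L-x)(L-2x)/(12EI) = -(-15)·4·(10-4)·(10-2·4)/(12·5000) = 3/250 rad
Superposition: θ = Σ θ_i = 434/78125 rad ≈ 0.005555 rad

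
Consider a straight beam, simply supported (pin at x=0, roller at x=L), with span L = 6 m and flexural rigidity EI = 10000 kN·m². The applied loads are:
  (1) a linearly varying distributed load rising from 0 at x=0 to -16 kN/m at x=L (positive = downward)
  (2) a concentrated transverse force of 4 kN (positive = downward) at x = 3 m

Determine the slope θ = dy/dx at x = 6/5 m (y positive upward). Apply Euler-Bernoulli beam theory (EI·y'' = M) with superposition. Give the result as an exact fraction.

θ(6/5) = 30219/6250000 rad

Load 1 — triangular load w₀=-16 kN/m (0→w₀ over full span):
  θ_1 = -w₀(7L⁴-30L²x²+15x⁴)/(360LEI) = -(-16)·(7·6⁴-30·6²·(6/5)²+15·(6/5)⁴)/(360·6·10000) = 2184/390625 rad
Load 2 — point force P=4 kN at a=3 m (b=L-a=3):
  θ_2 = -Pb(L²-b²-3x²)/(6LEI)  [x≤a] = -4·3·(6²-3²-3·(6/5)²)/(6·6·10000) = -189/250000 rad
Superposition: θ = Σ θ_i = 30219/6250000 rad ≈ 0.004835 rad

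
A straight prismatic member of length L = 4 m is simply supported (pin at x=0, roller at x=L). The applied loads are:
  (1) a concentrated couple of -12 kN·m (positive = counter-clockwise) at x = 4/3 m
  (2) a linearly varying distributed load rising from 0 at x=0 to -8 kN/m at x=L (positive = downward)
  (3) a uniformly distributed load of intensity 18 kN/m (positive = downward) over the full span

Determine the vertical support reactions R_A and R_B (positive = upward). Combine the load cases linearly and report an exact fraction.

R_A = 83/3 kN, R_B = 85/3 kN

Load 1 — applied couple M₀=-12 kN·m at a=4/3 m (b=L-a=8/3):
  R_A = M₀/L = (-12)/4 = -3 kN
  R_B = -M₀/L = -(-12)/4 = 3 kN
Load 2 — triangular load w₀=-8 kN/m (0→w₀ over full span):
  R_A = w₀L/6 = (-8)·4/6 = -16/3 kN
  R_B = w₀L/3 = (-8)·4/3 = -32/3 kN
Load 3 — uniform load w=18 kN/m over full span:
  R_A = wL/2 = 18·4/2 = 36 kN
  R_B = wL/2 = 18·4/2 = 36 kN
Superposition: R_A = 83/3 kN, R_B = 85/3 kN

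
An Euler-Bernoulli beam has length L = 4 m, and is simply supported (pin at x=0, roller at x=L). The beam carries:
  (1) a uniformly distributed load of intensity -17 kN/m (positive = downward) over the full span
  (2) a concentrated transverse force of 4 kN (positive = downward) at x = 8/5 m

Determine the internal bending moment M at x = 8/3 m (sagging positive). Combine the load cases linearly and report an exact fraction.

M(8/3) = -1264/45 kN·m

Load 1 — uniform load w=-17 kN/m over full span:
  M_1 = wx(L-x)/2 = (-17)·(8/3)·(4-(8/3))/2 = -272/9 kN·m
Load 2 — point force P=4 kN at a=8/5 m (b=L-a=12/5):
  M_2 = Pa(L-x)/L  [x>a] = 4·(8/5)·(4-(8/3))/4 = 32/15 kN·m
Superposition: M = Σ M_i = -1264/45 kN·m ≈ -28.088889 kN·m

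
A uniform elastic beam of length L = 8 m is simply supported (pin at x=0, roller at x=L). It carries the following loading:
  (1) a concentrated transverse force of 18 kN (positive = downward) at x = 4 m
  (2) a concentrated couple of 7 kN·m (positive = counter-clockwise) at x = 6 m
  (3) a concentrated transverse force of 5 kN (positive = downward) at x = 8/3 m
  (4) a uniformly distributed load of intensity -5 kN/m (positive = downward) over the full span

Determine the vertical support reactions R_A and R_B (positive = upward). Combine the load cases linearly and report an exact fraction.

Load 1 — point force P=18 kN at a=4 m (b=L-a=4):
  R_A = Pb/L = 18·4/8 = 9 kN
  R_B = Pa/L = 18·4/8 = 9 kN
Load 2 — applied couple M₀=7 kN·m at a=6 m (b=L-a=2):
  R_A = M₀/L = 7/8 kN
  R_B = -M₀/L = -7/8 kN
Load 3 — point force P=5 kN at a=8/3 m (b=L-a=16/3):
  R_A = Pb/L = 5·(16/3)/8 = 10/3 kN
  R_B = Pa/L = 5·(8/3)/8 = 5/3 kN
Load 4 — uniform load w=-5 kN/m over full span:
  R_A = wL/2 = (-5)·8/2 = -20 kN
  R_B = wL/2 = (-5)·8/2 = -20 kN
Superposition: R_A = -163/24 kN, R_B = -245/24 kN

R_A = -163/24 kN, R_B = -245/24 kN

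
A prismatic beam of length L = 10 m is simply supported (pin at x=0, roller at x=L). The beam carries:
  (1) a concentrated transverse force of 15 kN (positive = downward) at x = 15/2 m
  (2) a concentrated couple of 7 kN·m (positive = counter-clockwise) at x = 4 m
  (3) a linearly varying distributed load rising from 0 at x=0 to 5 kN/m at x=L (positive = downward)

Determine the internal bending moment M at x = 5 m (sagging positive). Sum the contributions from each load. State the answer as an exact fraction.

M(5) = 93/2 kN·m

Load 1 — point force P=15 kN at a=15/2 m (b=L-a=5/2):
  M_1 = Pbx/L  [x≤a] = 15·(5/2)·5/10 = 75/4 kN·m
Load 2 — applied couple M₀=7 kN·m at a=4 m (b=L-a=6):
  M_2 = M₀x/L - M₀  [x>a] = 7·5/10 - 7 = -7/2 kN·m
Load 3 — triangular load w₀=5 kN/m (0→w₀ over full span):
  M_3 = w₀Lx/6 - w₀x³/(6L) = 5·10·5/6 - 5·5³/(6·10) = 125/4 kN·m
Superposition: M = Σ M_i = 93/2 kN·m ≈ 46.500000 kN·m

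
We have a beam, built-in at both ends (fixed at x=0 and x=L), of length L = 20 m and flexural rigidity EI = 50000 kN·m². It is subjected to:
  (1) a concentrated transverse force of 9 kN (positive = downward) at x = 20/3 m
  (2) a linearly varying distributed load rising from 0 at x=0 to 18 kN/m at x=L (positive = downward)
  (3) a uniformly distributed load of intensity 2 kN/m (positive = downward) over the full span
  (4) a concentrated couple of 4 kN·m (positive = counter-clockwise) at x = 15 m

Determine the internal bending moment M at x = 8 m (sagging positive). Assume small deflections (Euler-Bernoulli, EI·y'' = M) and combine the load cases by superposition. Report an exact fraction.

M(8) = 639/4 kN·m

Load 1 — point force P=9 kN at a=20/3 m (b=L-a=40/3):
  M_1 = Pa²(a+3b)(L-x)/L³ - Pa²b/L²  [x>a] = 9·(20/3)²·((20/3)+3·(40/3))·(20-8)/20³ - 9·(20/3)²·(40/3)/20² = 44/3 kN·m
Load 2 — triangular load w₀=18 kN/m (0→w₀ over full span):
  M_2 = 3w₀Lx/20 - w₀L²/30 - w₀x³/(6L) = 3·18·20·8/20 - 18·20²/30 - 18·8³/(6·20) = 576/5 kN·m
Load 3 — uniform load w=2 kN/m over full span:
  M_3 = wLx/2 - wL²/12 - wx²/2 = 2·20·8/2 - 2·20²/12 - 2·8²/2 = 88/3 kN·m
Load 4 — applied couple M₀=4 kN·m at a=15 m (b=L-a=5):
  M_4 = R_Ax - M_A  [x≤a] with R_A=9/40, M_A=5/4 = (9/40)·8 - (5/4) = 11/20 kN·m
Superposition: M = Σ M_i = 639/4 kN·m ≈ 159.750000 kN·m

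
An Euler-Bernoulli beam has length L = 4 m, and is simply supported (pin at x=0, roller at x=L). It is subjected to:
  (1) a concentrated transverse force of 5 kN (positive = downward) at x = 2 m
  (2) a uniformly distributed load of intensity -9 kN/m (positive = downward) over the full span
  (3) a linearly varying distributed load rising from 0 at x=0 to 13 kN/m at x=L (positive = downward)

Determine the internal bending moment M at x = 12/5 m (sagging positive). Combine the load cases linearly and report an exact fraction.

M(12/5) = 4/125 kN·m

Load 1 — point force P=5 kN at a=2 m (b=L-a=2):
  M_1 = Pa(L-x)/L  [x>a] = 5·2·(4-(12/5))/4 = 4 kN·m
Load 2 — uniform load w=-9 kN/m over full span:
  M_2 = wx(L-x)/2 = (-9)·(12/5)·(4-(12/5))/2 = -432/25 kN·m
Load 3 — triangular load w₀=13 kN/m (0→w₀ over full span):
  M_3 = w₀Lx/6 - w₀x³/(6L) = 13·4·(12/5)/6 - 13·(12/5)³/(6·4) = 1664/125 kN·m
Superposition: M = Σ M_i = 4/125 kN·m ≈ 0.032000 kN·m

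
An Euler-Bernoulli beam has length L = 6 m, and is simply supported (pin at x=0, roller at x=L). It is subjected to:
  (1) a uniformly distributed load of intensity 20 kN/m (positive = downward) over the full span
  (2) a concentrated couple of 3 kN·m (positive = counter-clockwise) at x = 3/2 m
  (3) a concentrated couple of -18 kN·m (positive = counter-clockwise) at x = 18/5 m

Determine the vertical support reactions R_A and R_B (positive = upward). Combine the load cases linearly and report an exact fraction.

Load 1 — uniform load w=20 kN/m over full span:
  R_A = wL/2 = 20·6/2 = 60 kN
  R_B = wL/2 = 20·6/2 = 60 kN
Load 2 — applied couple M₀=3 kN·m at a=3/2 m (b=L-a=9/2):
  R_A = M₀/L = 3/6 = 1/2 kN
  R_B = -M₀/L = -3/6 = -1/2 kN
Load 3 — applied couple M₀=-18 kN·m at a=18/5 m (b=L-a=12/5):
  R_A = M₀/L = (-18)/6 = -3 kN
  R_B = -M₀/L = -(-18)/6 = 3 kN
Superposition: R_A = 115/2 kN, R_B = 125/2 kN

R_A = 115/2 kN, R_B = 125/2 kN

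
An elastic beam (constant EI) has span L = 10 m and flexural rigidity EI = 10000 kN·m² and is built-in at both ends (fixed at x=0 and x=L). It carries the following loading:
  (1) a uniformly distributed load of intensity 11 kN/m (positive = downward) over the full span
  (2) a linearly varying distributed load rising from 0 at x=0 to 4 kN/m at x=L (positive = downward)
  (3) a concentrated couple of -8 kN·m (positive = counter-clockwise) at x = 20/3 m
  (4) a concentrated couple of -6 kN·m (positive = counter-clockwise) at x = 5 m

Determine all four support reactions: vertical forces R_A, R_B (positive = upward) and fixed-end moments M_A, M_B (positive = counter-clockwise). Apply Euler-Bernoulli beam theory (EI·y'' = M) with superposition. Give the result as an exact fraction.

R_A = 1771/30 kN, M_A = 605/6 kN·m, R_B = 2129/30 kN, M_B = -679/6 kN·m

Load 1 — uniform load w=11 kN/m over full span:
  R_A = wL/2 = 11·10/2 = 55 kN
  M_A = wL²/12 = 11·10²/12 = 275/3 kN·m
  R_B = wL/2 = 11·10/2 = 55 kN
  M_B = -wL²/12 = -11·10²/12 = -275/3 kN·m
Load 2 — triangular load w₀=4 kN/m (0→w₀ over full span):
  R_A = 3w₀L/20 = 3·4·10/20 = 6 kN
  M_A = w₀L²/30 = 4·10²/30 = 40/3 kN·m
  R_B = 7w₀L/20 = 7·4·10/20 = 14 kN
  M_B = -w₀L²/20 = -4·10²/20 = -20 kN·m
Load 3 — applied couple M₀=-8 kN·m at a=20/3 m (b=L-a=10/3):
  R_A = 6M₀ab/L³ = 6·(-8)·(20/3)·(10/3)/10³ = -16/15 kN
  M_A = M₀b(2a-b)/L² = (-8)·(10/3)·(2·(20/3)-(10/3))/10² = -8/3 kN·m
  R_B = -6M₀ab/L³ = -6·(-8)·(20/3)·(10/3)/10³ = 16/15 kN
  M_B = M₀a(2b-a)/L² = (-8)·(20/3)·(2·(10/3)-(20/3))/10² = 0 kN·m
Load 4 — applied couple M₀=-6 kN·m at a=5 m (b=L-a=5):
  R_A = 6M₀ab/L³ = 6·(-6)·5·5/10³ = -9/10 kN
  M_A = M₀b(2a-b)/L² = (-6)·5·(2·5-5)/10² = -3/2 kN·m
  R_B = -6M₀ab/L³ = -6·(-6)·5·5/10³ = 9/10 kN
  M_B = M₀a(2b-a)/L² = (-6)·5·(2·5-5)/10² = -3/2 kN·m
Superposition: R_A = 1771/30 kN, M_A = 605/6 kN·m, R_B = 2129/30 kN, M_B = -679/6 kN·m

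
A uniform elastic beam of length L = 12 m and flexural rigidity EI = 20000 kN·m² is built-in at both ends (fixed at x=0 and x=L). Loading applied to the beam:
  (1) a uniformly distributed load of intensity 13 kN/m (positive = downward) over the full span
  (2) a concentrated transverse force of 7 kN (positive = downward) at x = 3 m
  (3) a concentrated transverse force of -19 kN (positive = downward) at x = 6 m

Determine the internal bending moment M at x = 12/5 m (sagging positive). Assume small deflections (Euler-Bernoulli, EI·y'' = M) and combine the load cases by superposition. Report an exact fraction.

Load 1 — uniform load w=13 kN/m over full span:
  M_1 = wLx/2 - wL²/12 - wx²/2 = 13·12·(12/5)/2 - 13·12²/12 - 13·(12/5)²/2 = -156/25 kN·m
Load 2 — point force P=7 kN at a=3 m (b=L-a=9):
  M_2 = Pb²(3a+b)x/L³ - Pab²/L²  [x≤a] = 7·9²·(3·3+9)·(12/5)/12³ - 7·3·9²/12² = 189/80 kN·m
Load 3 — point force P=-19 kN at a=6 m (b=L-a=6):
  M_3 = Pb²(3a+b)x/L³ - Pab²/L²  [x≤a] = (-19)·6²·(3·6+6)·(12/5)/12³ - (-19)·6·6²/12² = 57/10 kN·m
Superposition: M = Σ M_i = 729/400 kN·m ≈ 1.822500 kN·m

M(12/5) = 729/400 kN·m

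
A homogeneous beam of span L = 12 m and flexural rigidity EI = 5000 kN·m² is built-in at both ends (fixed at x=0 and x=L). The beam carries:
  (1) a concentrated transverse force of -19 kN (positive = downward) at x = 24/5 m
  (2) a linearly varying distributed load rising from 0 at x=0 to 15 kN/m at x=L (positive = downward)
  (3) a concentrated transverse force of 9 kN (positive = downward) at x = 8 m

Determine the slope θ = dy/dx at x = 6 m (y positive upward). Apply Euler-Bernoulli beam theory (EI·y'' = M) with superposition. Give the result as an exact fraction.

Load 1 — point force P=-19 kN at a=24/5 m (b=L-a=36/5):
  θ_1 = Pa²(L-x)(2bL-(3b+a)(L-x))/(2L³EI)  [x>a] = (-19)·(24/5)²·(12-6)·(2·(36/5)·12-(3·(36/5)+(24/5))·(12-6))/(2·12³·5000) = -171/78125 rad
Load 2 — triangular load w₀=15 kN/m (0→w₀ over full span):
  θ_2 = -w₀(2x(L-x)(L-2x)(x+2L)+x²(L-x)²)/(120LEI) = -15·(2·6·(12-6)·(12-2·6)·(6+2·12)+6²·(12-6)²)/(120·12·5000) = -27/10000 rad
Load 3 — point force P=9 kN at a=8 m (b=L-a=4):
  θ_3 = -Pb²x(2aL-(3a+b)x)/(2L³EI)  [x≤a] = -9·4²·6·(2·8·12-(3·8+4)·6)/(2·12³·5000) = -3/2500 rad
Superposition: θ = Σ θ_i = -7611/1250000 rad ≈ -0.006089 rad

θ(6) = -7611/1250000 rad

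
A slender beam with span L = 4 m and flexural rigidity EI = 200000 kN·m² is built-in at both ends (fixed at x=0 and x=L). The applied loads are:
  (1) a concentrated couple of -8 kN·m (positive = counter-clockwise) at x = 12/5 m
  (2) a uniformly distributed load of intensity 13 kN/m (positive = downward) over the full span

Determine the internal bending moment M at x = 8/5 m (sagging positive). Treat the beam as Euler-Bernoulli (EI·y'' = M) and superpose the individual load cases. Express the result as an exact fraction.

M(8/5) = 2092/375 kN·m

Load 1 — applied couple M₀=-8 kN·m at a=12/5 m (b=L-a=8/5):
  M_1 = R_Ax - M_A  [x≤a] with R_A=-72/25, M_A=-64/25 = (-72/25)·(8/5) - (-64/25) = -256/125 kN·m
Load 2 — uniform load w=13 kN/m over full span:
  M_2 = wLx/2 - wL²/12 - wx²/2 = 13·4·(8/5)/2 - 13·4²/12 - 13·(8/5)²/2 = 572/75 kN·m
Superposition: M = Σ M_i = 2092/375 kN·m ≈ 5.578667 kN·m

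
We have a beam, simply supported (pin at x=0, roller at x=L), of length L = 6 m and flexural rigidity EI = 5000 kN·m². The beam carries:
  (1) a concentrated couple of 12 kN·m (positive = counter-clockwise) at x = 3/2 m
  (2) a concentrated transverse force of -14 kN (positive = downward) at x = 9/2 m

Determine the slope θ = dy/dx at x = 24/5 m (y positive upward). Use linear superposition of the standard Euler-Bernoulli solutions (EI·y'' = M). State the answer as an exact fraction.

Load 1 — applied couple M₀=12 kN·m at a=3/2 m (b=L-a=9/2):
  θ_1 = (M₀x²/(2L)-M₀(x-a)+C₁)/EI  [x>a] with C₁=M₀(3b²-L²)/(6L)=33/4 = (12·(24/5)²/(2·6)-12·((24/5)-(3/2))+(33/4))/5000 = -831/500000 rad
Load 2 — point force P=-14 kN at a=9/2 m (b=L-a=3/2):
  θ_2 = -Pa(2L²-6Lx+3x²+a²)/(6LEI)  [x>a] = -(-14)·(9/2)·(2·6²-6·6·(24/5)+3·(24/5)²+(9/2)²)/(6·6·5000) = -8001/2000000 rad
Superposition: θ = Σ θ_i = -453/80000 rad ≈ -0.005662 rad

θ(24/5) = -453/80000 rad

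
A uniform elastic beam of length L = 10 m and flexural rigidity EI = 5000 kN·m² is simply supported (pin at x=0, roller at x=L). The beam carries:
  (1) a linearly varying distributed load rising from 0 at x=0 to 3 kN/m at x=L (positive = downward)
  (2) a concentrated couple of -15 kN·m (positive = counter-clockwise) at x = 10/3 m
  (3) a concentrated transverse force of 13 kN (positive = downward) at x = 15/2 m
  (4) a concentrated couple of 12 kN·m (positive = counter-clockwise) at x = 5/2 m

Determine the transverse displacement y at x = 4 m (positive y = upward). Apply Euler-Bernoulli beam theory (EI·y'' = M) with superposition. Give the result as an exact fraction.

Load 1 — triangular load w₀=3 kN/m (0→w₀ over full span):
  y_1 = -w₀x(7L⁴-10L²x²+3x⁴)/(360LEI) = -3·4·(7·10⁴-10·10²·4²+3·4⁴)/(360·10·5000) = -1141/31250 m
Load 2 — applied couple M₀=-15 kN·m at a=10/3 m (b=L-a=20/3):
  y_2 = (M₀x³/(6L)-M₀(x-a)²/2+C₁x)/EI  [x>a] with C₁=M₀(3b²-L²)/(6L)=-25/3 = ((-15)·4³/(6·10)-(-15)·(4-(10/3))²/2+(-25/3)·4)/5000 = -23/2500 m
Load 3 — point force P=13 kN at a=15/2 m (b=L-a=5/2):
  y_3 = -Pbx(L²-b²-x²)/(6LEI)  [x≤a] = -13·(5/2)·4·(10²-(5/2)²-4²)/(6·10·5000) = -4043/120000 m
Load 4 — applied couple M₀=12 kN·m at a=5/2 m (b=L-a=15/2):
  y_4 = (M₀x³/(6L)-M₀(x-a)²/2+C₁x)/EI  [x>a] with C₁=M₀(3b²-L²)/(6L)=55/4 = (12·4³/(6·10)-12·(4-(5/2))²/2+(55/4)·4)/5000 = 543/50000 m
Superposition: y = Σ y_i = -205631/3000000 m ≈ -0.068544 m

y(4) = -205631/3000000 m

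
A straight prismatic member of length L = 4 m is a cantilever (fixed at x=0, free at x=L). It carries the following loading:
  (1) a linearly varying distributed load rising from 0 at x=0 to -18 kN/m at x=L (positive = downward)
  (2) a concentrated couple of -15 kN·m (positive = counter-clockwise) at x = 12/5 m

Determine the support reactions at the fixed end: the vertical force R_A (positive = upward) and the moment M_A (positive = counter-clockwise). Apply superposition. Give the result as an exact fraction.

Load 1 — triangular load w₀=-18 kN/m (0→w₀ over full span):
  R_A = w₀L/2 = (-18)·4/2 = -36 kN
  M_A = w₀L²/3 = (-18)·4²/3 = -96 kN·m
Load 2 — applied couple M₀=-15 kN·m at a=12/5 m (b=L-a=8/5):
  R_A = 0 kN
  M_A = -M₀ = -(-15) = 15 kN·m
Superposition: R_A = -36 kN, M_A = -81 kN·m

R_A = -36 kN, M_A = -81 kN·m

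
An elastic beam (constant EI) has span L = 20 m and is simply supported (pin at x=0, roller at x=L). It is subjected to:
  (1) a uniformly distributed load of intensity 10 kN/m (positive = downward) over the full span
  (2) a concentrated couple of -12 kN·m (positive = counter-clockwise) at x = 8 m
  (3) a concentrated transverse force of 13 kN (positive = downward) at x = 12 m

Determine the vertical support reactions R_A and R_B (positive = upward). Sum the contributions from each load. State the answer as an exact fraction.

Load 1 — uniform load w=10 kN/m over full span:
  R_A = wL/2 = 10·20/2 = 100 kN
  R_B = wL/2 = 10·20/2 = 100 kN
Load 2 — applied couple M₀=-12 kN·m at a=8 m (b=L-a=12):
  R_A = M₀/L = (-12)/20 = -3/5 kN
  R_B = -M₀/L = -(-12)/20 = 3/5 kN
Load 3 — point force P=13 kN at a=12 m (b=L-a=8):
  R_A = Pb/L = 13·8/20 = 26/5 kN
  R_B = Pa/L = 13·12/20 = 39/5 kN
Superposition: R_A = 523/5 kN, R_B = 542/5 kN

R_A = 523/5 kN, R_B = 542/5 kN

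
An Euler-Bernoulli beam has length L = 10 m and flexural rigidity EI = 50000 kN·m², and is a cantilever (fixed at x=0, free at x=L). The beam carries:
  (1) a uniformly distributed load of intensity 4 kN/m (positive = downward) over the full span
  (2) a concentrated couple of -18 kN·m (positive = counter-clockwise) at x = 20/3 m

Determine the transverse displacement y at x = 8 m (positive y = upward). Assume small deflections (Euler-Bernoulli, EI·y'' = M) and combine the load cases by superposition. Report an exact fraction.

y(8) = -793/9375 m

Load 1 — uniform load w=4 kN/m over full span:
  y_1 = -wx²(x²-4Lx+6L²)/(24EI) = -4·8²·(8²-4·10·8+6·10²)/(24·50000) = -688/9375 m
Load 2 — applied couple M₀=-18 kN·m at a=20/3 m (b=L-a=10/3):
  y_2 = M₀a(2x-a)/(2EI)  [x>a] = (-18)·(20/3)·(2·8-(20/3))/(2·50000) = -7/625 m
Superposition: y = Σ y_i = -793/9375 m ≈ -0.084587 m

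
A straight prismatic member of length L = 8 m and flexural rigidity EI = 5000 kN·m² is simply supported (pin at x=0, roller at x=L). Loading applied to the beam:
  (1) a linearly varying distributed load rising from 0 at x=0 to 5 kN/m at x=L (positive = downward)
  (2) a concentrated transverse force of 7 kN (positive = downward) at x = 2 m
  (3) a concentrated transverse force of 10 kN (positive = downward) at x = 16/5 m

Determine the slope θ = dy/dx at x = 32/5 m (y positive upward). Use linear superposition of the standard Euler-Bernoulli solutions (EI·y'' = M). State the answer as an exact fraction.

θ(32/5) = 200351/11250000 rad

Load 1 — triangular load w₀=5 kN/m (0→w₀ over full span):
  θ_1 = -w₀(7L⁴-30L²x²+15x⁴)/(360LEI) = -5·(7·8⁴-30·8²·(32/5)²+15·(32/5)⁴)/(360·8·5000) = 6056/703125 rad
Load 2 — point force P=7 kN at a=2 m (b=L-a=6):
  θ_2 = -Pa(2L²-6Lx+3x²+a²)/(6LEI)  [x>a] = -7·2·(2·8²-6·8·(32/5)+3·(32/5)²+2²)/(6·8·5000) = 763/250000 rad
Load 3 — point force P=10 kN at a=16/5 m (b=L-a=24/5):
  θ_3 = -Pa(2L²-6Lx+3x²+a²)/(6LEI)  [x>a] = -10·(16/5)·(2·8²-6·8·(32/5)+3·(32/5)²+(16/5)²)/(6·8·5000) = 96/15625 rad
Superposition: θ = Σ θ_i = 200351/11250000 rad ≈ 0.017809 rad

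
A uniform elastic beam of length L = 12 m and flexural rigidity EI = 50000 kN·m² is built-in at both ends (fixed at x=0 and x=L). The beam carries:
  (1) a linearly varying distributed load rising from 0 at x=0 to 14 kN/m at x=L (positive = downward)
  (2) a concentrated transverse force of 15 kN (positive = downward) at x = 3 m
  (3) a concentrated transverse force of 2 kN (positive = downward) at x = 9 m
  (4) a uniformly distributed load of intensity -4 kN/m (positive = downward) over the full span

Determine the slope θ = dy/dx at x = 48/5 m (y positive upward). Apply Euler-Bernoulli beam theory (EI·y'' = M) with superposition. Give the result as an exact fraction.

Load 1 — triangular load w₀=14 kN/m (0→w₀ over full span):
  θ_1 = -w₀(2x(L-x)(L-2x)(x+2L)+x²(L-x)²)/(120LEI) = -14·(2·(48/5)·(12-(48/5))·(12-2·(48/5))·((48/5)+2·12)+(48/5)²·(12-(48/5))²)/(120·12·50000) = 4032/1953125 rad
Load 2 — point force P=15 kN at a=3 m (b=L-a=9):
  θ_2 = Pa²(L-x)(2bL-(3b+a)(L-x))/(2L³EI)  [x>a] = 15·3²·(12-(48/5))·(2·9·12-(3·9+3)·(12-(48/5)))/(2·12³·50000) = 27/100000 rad
Load 3 — point force P=2 kN at a=9 m (b=L-a=3):
  θ_3 = Pa²(L-x)(2bL-(3b+a)(L-x))/(2L³EI)  [x>a] = 2·9²·(12-(48/5))·(2·3·12-(3·3+9)·(12-(48/5)))/(2·12³·50000) = 81/1250000 rad
Load 4 — uniform load w=-4 kN/m over full span:
  θ_4 = -wx(L-x)(L-2x)/(12EI) = -(-4)·(48/5)·(12-(48/5))·(12-2·(48/5))/(12·50000) = -432/390625 rad
Superposition: θ = Σ θ_i = 80829/62500000 rad ≈ 0.001293 rad

θ(48/5) = 80829/62500000 rad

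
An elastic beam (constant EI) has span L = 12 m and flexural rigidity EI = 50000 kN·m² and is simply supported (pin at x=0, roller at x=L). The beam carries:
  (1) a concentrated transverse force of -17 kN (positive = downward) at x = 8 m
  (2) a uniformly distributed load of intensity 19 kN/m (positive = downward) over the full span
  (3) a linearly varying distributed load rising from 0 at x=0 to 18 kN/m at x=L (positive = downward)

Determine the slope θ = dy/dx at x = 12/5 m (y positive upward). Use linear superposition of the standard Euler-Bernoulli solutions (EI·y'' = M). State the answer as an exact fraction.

θ(12/5) = -521044/17578125 rad

Load 1 — point force P=-17 kN at a=8 m (b=L-a=4):
  θ_1 = -Pb(L²-b²-3x²)/(6LEI)  [x≤a] = -(-17)·4·(12²-4²-3·(12/5)²)/(6·12·50000) = 2941/1406250 rad
Load 2 — uniform load w=19 kN/m over full span:
  θ_2 = -w(L³-6Lx²+4x³)/(24EI) = -19·(12³-6·12·(12/5)²+4·(12/5)³)/(24·50000) = -16929/781250 rad
Load 3 — triangular load w₀=18 kN/m (0→w₀ over full span):
  θ_3 = -w₀(7L⁴-30L²x²+15x⁴)/(360LEI) = -18·(7·12⁴-30·12²·(12/5)²+15·(12/5)⁴)/(360·12·50000) = -19656/1953125 rad
Superposition: θ = Σ θ_i = -521044/17578125 rad ≈ -0.029642 rad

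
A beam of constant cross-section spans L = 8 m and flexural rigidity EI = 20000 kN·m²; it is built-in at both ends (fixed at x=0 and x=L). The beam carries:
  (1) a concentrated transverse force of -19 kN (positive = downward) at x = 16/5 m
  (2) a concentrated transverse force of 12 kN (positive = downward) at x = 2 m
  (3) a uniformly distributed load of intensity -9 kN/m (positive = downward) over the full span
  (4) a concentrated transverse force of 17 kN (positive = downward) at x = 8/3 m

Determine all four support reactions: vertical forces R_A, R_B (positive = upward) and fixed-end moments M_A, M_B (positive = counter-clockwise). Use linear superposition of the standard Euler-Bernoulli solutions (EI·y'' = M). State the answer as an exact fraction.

R_A = -691049/27000 kN, M_A = -244619/6750 kN·m, R_B = -982951/27000 kN, M_B = 324121/6750 kN·m

Load 1 — point force P=-19 kN at a=16/5 m (b=L-a=24/5):
  R_A = Pb²(3a+b)/L³ = (-19)·(24/5)²·(3·(16/5)+(24/5))/8³ = -1539/125 kN
  M_A = Pab²/L² = (-19)·(16/5)·(24/5)²/8² = -2736/125 kN·m
  R_B = Pa²(a+3b)/L³ = (-19)·(16/5)²·((16/5)+3·(24/5))/8³ = -836/125 kN
  M_B = -Pa²b/L² = -(-19)·(16/5)²·(24/5)/8² = 1824/125 kN·m
Load 2 — point force P=12 kN at a=2 m (b=L-a=6):
  R_A = Pb²(3a+b)/L³ = 12·6²·(3·2+6)/8³ = 81/8 kN
  M_A = Pab²/L² = 12·2·6²/8² = 27/2 kN·m
  R_B = Pa²(a+3b)/L³ = 12·2²·(2+3·6)/8³ = 15/8 kN
  M_B = -Pa²b/L² = -12·2²·6/8² = -9/2 kN·m
Load 3 — uniform load w=-9 kN/m over full span:
  R_A = wL/2 = (-9)·8/2 = -36 kN
  M_A = wL²/12 = (-9)·8²/12 = -48 kN·m
  R_B = wL/2 = (-9)·8/2 = -36 kN
  M_B = -wL²/12 = -(-9)·8²/12 = 48 kN·m
Load 4 — point force P=17 kN at a=8/3 m (b=L-a=16/3):
  R_A = Pb²(3a+b)/L³ = 17·(16/3)²·(3·(8/3)+(16/3))/8³ = 340/27 kN
  M_A = Pab²/L² = 17·(8/3)·(16/3)²/8² = 544/27 kN·m
  R_B = Pa²(a+3b)/L³ = 17·(8/3)²·((8/3)+3·(16/3))/8³ = 119/27 kN
  M_B = -Pa²b/L² = -17·(8/3)²·(16/3)/8² = -272/27 kN·m
Superposition: R_A = -691049/27000 kN, M_A = -244619/6750 kN·m, R_B = -982951/27000 kN, M_B = 324121/6750 kN·m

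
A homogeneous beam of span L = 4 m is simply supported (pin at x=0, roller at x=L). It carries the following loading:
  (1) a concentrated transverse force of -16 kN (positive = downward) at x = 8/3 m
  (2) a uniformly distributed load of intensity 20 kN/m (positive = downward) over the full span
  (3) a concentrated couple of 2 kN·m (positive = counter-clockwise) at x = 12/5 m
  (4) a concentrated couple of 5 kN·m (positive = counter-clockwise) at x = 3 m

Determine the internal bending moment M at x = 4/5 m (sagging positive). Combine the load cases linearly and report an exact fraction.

M(4/5) = 341/15 kN·m

Load 1 — point force P=-16 kN at a=8/3 m (b=L-a=4/3):
  M_1 = Pbx/L  [x≤a] = (-16)·(4/3)·(4/5)/4 = -64/15 kN·m
Load 2 — uniform load w=20 kN/m over full span:
  M_2 = wx(L-x)/2 = 20·(4/5)·(4-(4/5))/2 = 128/5 kN·m
Load 3 — applied couple M₀=2 kN·m at a=12/5 m (b=L-a=8/5):
  M_3 = M₀x/L  [x≤a] = 2·(4/5)/4 = 2/5 kN·m
Load 4 — applied couple M₀=5 kN·m at a=3 m (b=L-a=1):
  M_4 = M₀x/L  [x≤a] = 5·(4/5)/4 = 1 kN·m
Superposition: M = Σ M_i = 341/15 kN·m ≈ 22.733333 kN·m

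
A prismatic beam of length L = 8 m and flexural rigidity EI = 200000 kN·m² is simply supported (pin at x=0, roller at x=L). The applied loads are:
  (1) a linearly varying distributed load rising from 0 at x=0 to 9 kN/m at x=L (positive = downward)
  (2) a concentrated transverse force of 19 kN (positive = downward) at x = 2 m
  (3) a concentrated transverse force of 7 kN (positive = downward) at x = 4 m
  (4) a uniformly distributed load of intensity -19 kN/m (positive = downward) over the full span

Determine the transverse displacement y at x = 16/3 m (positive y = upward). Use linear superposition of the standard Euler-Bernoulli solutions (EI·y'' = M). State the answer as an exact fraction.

Load 1 — triangular load w₀=9 kN/m (0→w₀ over full span):
  y_1 = -w₀x(7L⁴-10L²x²+3x⁴)/(360LEI) = -9·(16/3)·(7·8⁴-10·8²·(16/3)²+3·(16/3)⁴)/(360·8·200000) = -272/253125 m
Load 2 — point force P=19 kN at a=2 m (b=L-a=6):
  y_2 = -Pa(L-x)(2Lx-a²-x²)/(6LEI)  [x>a] = -19·2·(8-(16/3))·(2·8·(16/3)-2²-(16/3)²)/(6·8·200000) = -2261/4050000 m
Load 3 — point force P=7 kN at a=4 m (b=L-a=4):
  y_3 = -Pa(L-x)(2Lx-a²-x²)/(6LEI)  [x>a] = -7·4·(8-(16/3))·(2·8·(16/3)-4²-(16/3)²)/(6·8·200000) = -161/506250 m
Load 4 — uniform load w=-19 kN/m over full span:
  y_4 = -wx(L³-2Lx²+x³)/(24EI) = -(-19)·(16/3)·(8³-2·8·(16/3)²+(16/3)³)/(24·200000) = 3344/759375 m
Superposition: y = Σ y_i = 29801/12150000 m ≈ 0.002453 m

y(16/3) = 29801/12150000 m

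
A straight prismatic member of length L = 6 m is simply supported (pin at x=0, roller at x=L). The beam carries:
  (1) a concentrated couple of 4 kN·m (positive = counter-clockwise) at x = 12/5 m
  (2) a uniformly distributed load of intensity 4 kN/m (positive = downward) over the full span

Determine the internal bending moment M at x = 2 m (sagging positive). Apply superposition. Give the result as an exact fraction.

M(2) = 52/3 kN·m

Load 1 — applied couple M₀=4 kN·m at a=12/5 m (b=L-a=18/5):
  M_1 = M₀x/L  [x≤a] = 4·2/6 = 4/3 kN·m
Load 2 — uniform load w=4 kN/m over full span:
  M_2 = wx(L-x)/2 = 4·2·(6-2)/2 = 16 kN·m
Superposition: M = Σ M_i = 52/3 kN·m ≈ 17.333333 kN·m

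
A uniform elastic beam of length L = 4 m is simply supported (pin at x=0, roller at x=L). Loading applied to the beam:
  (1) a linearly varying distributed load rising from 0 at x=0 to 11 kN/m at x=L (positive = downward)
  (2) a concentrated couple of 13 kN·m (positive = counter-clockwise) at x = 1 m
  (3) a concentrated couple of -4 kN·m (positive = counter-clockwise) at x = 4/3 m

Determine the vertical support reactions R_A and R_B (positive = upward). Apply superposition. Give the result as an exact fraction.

Load 1 — triangular load w₀=11 kN/m (0→w₀ over full span):
  R_A = w₀L/6 = 11·4/6 = 22/3 kN
  R_B = w₀L/3 = 11·4/3 = 44/3 kN
Load 2 — applied couple M₀=13 kN·m at a=1 m (b=L-a=3):
  R_A = M₀/L = 13/4 kN
  R_B = -M₀/L = -13/4 kN
Load 3 — applied couple M₀=-4 kN·m at a=4/3 m (b=L-a=8/3):
  R_A = M₀/L = (-4)/4 = -1 kN
  R_B = -M₀/L = -(-4)/4 = 1 kN
Superposition: R_A = 115/12 kN, R_B = 149/12 kN

R_A = 115/12 kN, R_B = 149/12 kN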